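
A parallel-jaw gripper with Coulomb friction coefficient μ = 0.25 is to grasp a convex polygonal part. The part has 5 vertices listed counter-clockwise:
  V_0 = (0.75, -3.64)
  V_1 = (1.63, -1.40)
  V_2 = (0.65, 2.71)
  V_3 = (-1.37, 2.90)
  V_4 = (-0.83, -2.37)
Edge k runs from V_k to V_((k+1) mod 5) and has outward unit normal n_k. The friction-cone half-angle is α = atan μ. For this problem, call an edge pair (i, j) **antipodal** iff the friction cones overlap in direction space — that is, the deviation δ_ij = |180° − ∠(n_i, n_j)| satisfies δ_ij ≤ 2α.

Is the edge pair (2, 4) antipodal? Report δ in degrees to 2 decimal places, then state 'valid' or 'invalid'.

δ = 33.42°, invalid

α = atan 0.25 = 14.04°;  2α = 28.07°
edge 2: e_2 = (-2.02, +0.19);  n_2 = (+0.0936, +0.9956)
edge 4: e_4 = (+1.58, -1.27);  n_4 = (-0.6265, -0.7794)
∠(n_2, n_4) = 146.58°
δ = |180° − 146.58°| = 33.42°
33.42° > 2α = 28.07°  →  invalid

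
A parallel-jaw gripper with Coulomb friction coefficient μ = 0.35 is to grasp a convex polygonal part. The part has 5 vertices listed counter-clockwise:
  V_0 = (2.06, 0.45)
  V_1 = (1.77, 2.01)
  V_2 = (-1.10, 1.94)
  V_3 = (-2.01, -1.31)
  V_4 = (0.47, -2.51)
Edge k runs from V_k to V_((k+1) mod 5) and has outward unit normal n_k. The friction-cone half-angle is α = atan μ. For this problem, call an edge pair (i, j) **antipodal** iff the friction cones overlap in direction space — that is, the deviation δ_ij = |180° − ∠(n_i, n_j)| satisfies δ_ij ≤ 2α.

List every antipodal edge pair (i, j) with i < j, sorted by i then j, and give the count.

count = 3; pairs: (0,2), (1,3), (2,4)

α = atan 0.35 = 19.29°;  2α = 38.58°
n_0 = (+0.9832, +0.1828)
n_1 = (-0.0244, +0.9997)
n_2 = (-0.9630, +0.2696)
n_3 = (-0.4356, -0.9002)
n_4 = (+0.8809, -0.4732)
  (0,1): δ = 99.13°  ·
  (0,2): δ = 26.17°  ✓
  (0,3): δ = 53.65°  ·
  (0,4): δ = 141.23°  ·
  (1,2): δ = 107.04°  ·
  (1,3): δ = 27.22°  ✓
  (1,4): δ = 60.36°  ·
  (2,3): δ = 100.18°  ·
  (2,4): δ = 12.60°  ✓
  (3,4): δ = 92.42°  ·
antipodal pairs: 3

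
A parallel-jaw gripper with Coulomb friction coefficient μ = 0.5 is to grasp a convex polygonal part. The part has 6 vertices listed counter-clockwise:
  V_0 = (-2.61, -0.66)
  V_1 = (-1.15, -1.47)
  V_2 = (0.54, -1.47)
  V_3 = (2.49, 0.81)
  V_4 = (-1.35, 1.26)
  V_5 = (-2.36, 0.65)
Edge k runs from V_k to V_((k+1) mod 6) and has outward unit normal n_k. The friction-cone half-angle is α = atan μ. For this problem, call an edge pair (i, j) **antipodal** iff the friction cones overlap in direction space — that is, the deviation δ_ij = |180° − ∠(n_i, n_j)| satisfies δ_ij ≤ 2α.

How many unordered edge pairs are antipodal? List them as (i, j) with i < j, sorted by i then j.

α = atan 0.5 = 26.57°;  2α = 53.13°
n_0 = (-0.4851, -0.8744)
n_1 = (+0.0000, -1.0000)
n_2 = (+0.7600, -0.6500)
n_3 = (+0.1164, +0.9932)
n_4 = (-0.5170, +0.8560)
n_5 = (-0.9823, +0.1875)
  (0,1): δ = 150.98°  ·
  (0,2): δ = 101.52°  ·
  (0,3): δ = 22.34°  ✓
  (0,4): δ = 60.15°  ·
  (0,5): δ = 108.22°  ·
  (1,2): δ = 130.54°  ·
  (1,3): δ = 6.68°  ✓
  (1,4): δ = 31.13°  ✓
  (1,5): δ = 79.20°  ·
  (2,3): δ = 56.14°  ·
  (2,4): δ = 18.33°  ✓
  (2,5): δ = 29.73°  ✓
  (3,4): δ = 142.19°  ·
  (3,5): δ = 94.12°  ·
  (4,5): δ = 131.93°  ·
antipodal pairs: 5

count = 5; pairs: (0,3), (1,3), (1,4), (2,4), (2,5)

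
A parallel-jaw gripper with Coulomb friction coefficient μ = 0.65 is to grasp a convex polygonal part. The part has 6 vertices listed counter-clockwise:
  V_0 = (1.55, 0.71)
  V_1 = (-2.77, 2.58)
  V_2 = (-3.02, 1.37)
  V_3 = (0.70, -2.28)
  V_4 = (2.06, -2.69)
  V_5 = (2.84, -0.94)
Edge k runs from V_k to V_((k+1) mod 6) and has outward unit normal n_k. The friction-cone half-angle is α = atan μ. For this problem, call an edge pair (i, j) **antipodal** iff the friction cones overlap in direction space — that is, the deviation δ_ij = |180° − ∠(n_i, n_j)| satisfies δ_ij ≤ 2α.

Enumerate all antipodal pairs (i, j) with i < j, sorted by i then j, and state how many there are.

count = 6; pairs: (0,2), (0,3), (1,4), (1,5), (2,5), (3,5)

α = atan 0.65 = 33.02°;  2α = 66.05°
n_0 = (+0.3972, +0.9177)
n_1 = (-0.9793, +0.2023)
n_2 = (-0.7004, -0.7138)
n_3 = (-0.2886, -0.9574)
n_4 = (+0.9134, -0.4071)
n_5 = (+0.7878, +0.6159)
  (0,1): δ = 78.27°  ·
  (0,2): δ = 21.05°  ✓
  (0,3): δ = 6.63°  ✓
  (0,4): δ = 89.38°  ·
  (0,5): δ = 151.43°  ·
  (1,2): δ = 122.78°  ·
  (1,3): δ = 95.10°  ·
  (1,4): δ = 12.35°  ✓
  (1,5): δ = 49.69°  ✓
  (2,3): δ = 152.32°  ·
  (2,4): δ = 69.57°  ·
  (2,5): δ = 7.53°  ✓
  (3,4): δ = 97.25°  ·
  (3,5): δ = 35.20°  ✓
  (4,5): δ = 117.96°  ·
antipodal pairs: 6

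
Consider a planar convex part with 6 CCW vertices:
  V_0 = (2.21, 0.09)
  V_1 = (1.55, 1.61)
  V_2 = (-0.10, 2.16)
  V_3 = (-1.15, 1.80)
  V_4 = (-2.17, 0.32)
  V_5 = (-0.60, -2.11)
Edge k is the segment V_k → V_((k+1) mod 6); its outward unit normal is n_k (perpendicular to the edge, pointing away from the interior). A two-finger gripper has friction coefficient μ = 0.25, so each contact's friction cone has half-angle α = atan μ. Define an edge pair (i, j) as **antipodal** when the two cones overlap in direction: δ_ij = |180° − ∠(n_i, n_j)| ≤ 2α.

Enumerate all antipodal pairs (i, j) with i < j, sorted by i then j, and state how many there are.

count = 3; pairs: (0,4), (2,5), (3,5)

α = atan 0.25 = 14.04°;  2α = 28.07°
n_0 = (+0.9173, +0.3983)
n_1 = (+0.3162, +0.9487)
n_2 = (-0.3243, +0.9459)
n_3 = (-0.8234, +0.5675)
n_4 = (-0.8399, -0.5427)
n_5 = (+0.6165, -0.7874)
  (0,1): δ = 131.91°  ·
  (0,2): δ = 94.55°  ·
  (0,3): δ = 58.05°  ·
  (0,4): δ = 9.40°  ✓
  (0,5): δ = 104.59°  ·
  (1,2): δ = 142.64°  ·
  (1,3): δ = 106.14°  ·
  (1,4): δ = 38.70°  ·
  (1,5): δ = 56.49°  ·
  (2,3): δ = 143.50°  ·
  (2,4): δ = 76.06°  ·
  (2,5): δ = 19.13°  ✓
  (3,4): δ = 112.56°  ·
  (3,5): δ = 17.37°  ✓
  (4,5): δ = 84.81°  ·
antipodal pairs: 3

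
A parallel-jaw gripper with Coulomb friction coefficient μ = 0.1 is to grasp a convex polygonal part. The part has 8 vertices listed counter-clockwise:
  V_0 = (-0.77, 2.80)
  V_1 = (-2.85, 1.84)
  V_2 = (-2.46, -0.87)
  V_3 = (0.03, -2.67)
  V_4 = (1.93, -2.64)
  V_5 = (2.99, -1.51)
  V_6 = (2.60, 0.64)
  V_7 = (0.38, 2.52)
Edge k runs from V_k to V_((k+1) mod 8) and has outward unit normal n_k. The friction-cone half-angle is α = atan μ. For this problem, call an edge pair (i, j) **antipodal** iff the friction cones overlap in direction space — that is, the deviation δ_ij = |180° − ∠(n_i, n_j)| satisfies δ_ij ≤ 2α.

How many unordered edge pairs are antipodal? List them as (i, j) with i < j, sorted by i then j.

count = 2; pairs: (1,5), (2,6)

α = atan 0.1 = 5.71°;  2α = 11.42°
n_0 = (-0.4191, +0.9080)
n_1 = (-0.9898, -0.1424)
n_2 = (-0.5858, -0.8104)
n_3 = (+0.0158, -0.9999)
n_4 = (+0.7293, -0.6842)
n_5 = (+0.9839, +0.1785)
n_6 = (+0.6463, +0.7631)
n_7 = (+0.2366, +0.9716)
  (0,1): δ = 106.59°  ·
  (0,2): δ = 60.64°  ·
  (0,3): δ = 23.87°  ·
  (0,4): δ = 22.06°  ·
  (0,5): δ = 75.51°  ·
  (0,6): δ = 114.97°  ·
  (0,7): δ = 141.54°  ·
  (1,2): δ = 134.05°  ·
  (1,3): δ = 97.28°  ·
  (1,4): δ = 51.36°  ·
  (1,5): δ = 2.09°  ✓
  (1,6): δ = 41.55°  ·
  (1,7): δ = 68.13°  ·
  (2,3): δ = 143.23°  ·
  (2,4): δ = 97.31°  ·
  (2,5): δ = 43.86°  ·
  (2,6): δ = 4.40°  ✓
  (2,7): δ = 22.18°  ·
  (3,4): δ = 134.07°  ·
  (3,5): δ = 80.62°  ·
  (3,6): δ = 41.16°  ·
  (3,7): δ = 14.59°  ·
  (4,5): δ = 126.55°  ·
  (4,6): δ = 87.09°  ·
  (4,7): δ = 60.51°  ·
  (5,6): δ = 140.54°  ·
  (5,7): δ = 113.97°  ·
  (6,7): δ = 153.42°  ·
antipodal pairs: 2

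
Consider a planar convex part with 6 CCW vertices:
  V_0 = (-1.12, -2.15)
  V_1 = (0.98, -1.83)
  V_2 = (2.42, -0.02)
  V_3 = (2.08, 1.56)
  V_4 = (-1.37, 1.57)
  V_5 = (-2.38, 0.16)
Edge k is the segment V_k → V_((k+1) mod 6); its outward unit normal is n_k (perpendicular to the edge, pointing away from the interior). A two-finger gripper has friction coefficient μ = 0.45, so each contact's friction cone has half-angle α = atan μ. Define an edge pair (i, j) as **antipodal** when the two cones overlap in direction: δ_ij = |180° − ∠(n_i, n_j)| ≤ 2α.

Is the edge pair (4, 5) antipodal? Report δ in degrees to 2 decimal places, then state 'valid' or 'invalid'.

δ = 115.78°, invalid

α = atan 0.45 = 24.23°;  2α = 48.46°
edge 4: e_4 = (-1.01, -1.41);  n_4 = (-0.8130, +0.5823)
edge 5: e_5 = (+1.26, -2.31);  n_5 = (-0.8779, -0.4789)
∠(n_4, n_5) = 64.22°
δ = |180° − 64.22°| = 115.78°
115.78° > 2α = 48.46°  →  invalid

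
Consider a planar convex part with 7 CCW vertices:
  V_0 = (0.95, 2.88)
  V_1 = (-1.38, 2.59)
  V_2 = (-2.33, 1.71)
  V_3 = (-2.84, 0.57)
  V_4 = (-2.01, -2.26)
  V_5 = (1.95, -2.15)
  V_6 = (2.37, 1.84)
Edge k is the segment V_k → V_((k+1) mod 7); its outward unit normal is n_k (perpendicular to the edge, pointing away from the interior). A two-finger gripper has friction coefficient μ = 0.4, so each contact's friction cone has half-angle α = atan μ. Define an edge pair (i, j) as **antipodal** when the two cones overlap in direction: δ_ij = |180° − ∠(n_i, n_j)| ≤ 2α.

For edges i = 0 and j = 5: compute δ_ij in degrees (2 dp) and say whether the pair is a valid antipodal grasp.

α = atan 0.4 = 21.80°;  2α = 43.60°
edge 0: e_0 = (-2.33, -0.29);  n_0 = (-0.1235, +0.9923)
edge 5: e_5 = (+0.42, +3.99);  n_5 = (+0.9945, -0.1047)
∠(n_0, n_5) = 103.10°
δ = |180° − 103.10°| = 76.90°
76.90° > 2α = 43.60°  →  invalid

δ = 76.90°, invalid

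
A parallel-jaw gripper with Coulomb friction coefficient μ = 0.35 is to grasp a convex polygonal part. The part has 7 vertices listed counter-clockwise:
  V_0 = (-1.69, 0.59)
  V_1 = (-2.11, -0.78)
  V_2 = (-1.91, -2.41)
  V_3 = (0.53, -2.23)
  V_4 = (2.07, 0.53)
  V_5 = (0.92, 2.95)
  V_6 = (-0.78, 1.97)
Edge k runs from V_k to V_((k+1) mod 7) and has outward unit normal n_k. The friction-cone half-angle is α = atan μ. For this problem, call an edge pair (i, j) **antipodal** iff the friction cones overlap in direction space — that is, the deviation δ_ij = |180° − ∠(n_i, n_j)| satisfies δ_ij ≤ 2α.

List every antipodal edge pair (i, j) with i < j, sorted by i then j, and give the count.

count = 6; pairs: (0,3), (1,3), (1,4), (2,5), (3,5), (3,6)

α = atan 0.35 = 19.29°;  2α = 38.58°
n_0 = (-0.9561, +0.2931)
n_1 = (-0.9926, -0.1218)
n_2 = (+0.0736, -0.9973)
n_3 = (+0.8733, -0.4873)
n_4 = (+0.9032, +0.4292)
n_5 = (-0.4994, +0.8664)
n_6 = (-0.8348, +0.5505)
  (0,1): δ = 155.96°  ·
  (0,2): δ = 68.74°  ·
  (0,3): δ = 12.12°  ✓
  (0,4): δ = 42.46°  ·
  (0,5): δ = 137.01°  ·
  (0,6): δ = 163.64°  ·
  (1,2): δ = 92.78°  ·
  (1,3): δ = 36.16°  ✓
  (1,4): δ = 18.42°  ✓
  (1,5): δ = 112.97°  ·
  (1,6): δ = 139.60°  ·
  (2,3): δ = 123.38°  ·
  (2,4): δ = 68.80°  ·
  (2,5): δ = 25.74°  ✓
  (2,6): δ = 52.38°  ·
  (3,4): δ = 125.42°  ·
  (3,5): δ = 30.88°  ✓
  (3,6): δ = 4.24°  ✓
  (4,5): δ = 85.46°  ·
  (4,6): δ = 58.82°  ·
  (5,6): δ = 153.36°  ·
antipodal pairs: 6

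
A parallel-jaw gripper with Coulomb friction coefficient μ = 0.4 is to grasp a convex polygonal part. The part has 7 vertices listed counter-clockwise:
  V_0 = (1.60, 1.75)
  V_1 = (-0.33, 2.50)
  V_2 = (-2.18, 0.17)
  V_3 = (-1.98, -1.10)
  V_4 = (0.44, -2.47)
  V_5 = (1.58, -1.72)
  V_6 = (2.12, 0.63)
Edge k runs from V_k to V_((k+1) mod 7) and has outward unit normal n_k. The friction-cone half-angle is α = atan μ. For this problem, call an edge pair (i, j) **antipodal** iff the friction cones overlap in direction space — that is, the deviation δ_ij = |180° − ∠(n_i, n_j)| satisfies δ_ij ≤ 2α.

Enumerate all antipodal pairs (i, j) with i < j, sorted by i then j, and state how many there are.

α = atan 0.4 = 21.80°;  2α = 43.60°
n_0 = (+0.3622, +0.9321)
n_1 = (-0.7832, +0.6218)
n_2 = (-0.9878, -0.1556)
n_3 = (-0.4926, -0.8702)
n_4 = (+0.5496, -0.8354)
n_5 = (+0.9746, -0.2240)
n_6 = (+0.9070, +0.4211)
  (0,1): δ = 107.21°  ·
  (0,2): δ = 59.81°  ·
  (0,3): δ = 8.28°  ✓
  (0,4): δ = 54.58°  ·
  (0,5): δ = 98.29°  ·
  (0,6): δ = 136.14°  ·
  (1,2): δ = 132.60°  ·
  (1,3): δ = 81.07°  ·
  (1,4): δ = 18.21°  ✓
  (1,5): δ = 25.51°  ✓
  (1,6): δ = 63.35°  ·
  (2,3): δ = 128.46°  ·
  (2,4): δ = 65.61°  ·
  (2,5): δ = 21.89°  ✓
  (2,6): δ = 15.96°  ✓
  (3,4): δ = 117.14°  ·
  (3,5): δ = 73.43°  ·
  (3,6): δ = 35.58°  ✓
  (4,5): δ = 136.28°  ·
  (4,6): δ = 98.44°  ·
  (5,6): δ = 142.15°  ·
antipodal pairs: 6

count = 6; pairs: (0,3), (1,4), (1,5), (2,5), (2,6), (3,6)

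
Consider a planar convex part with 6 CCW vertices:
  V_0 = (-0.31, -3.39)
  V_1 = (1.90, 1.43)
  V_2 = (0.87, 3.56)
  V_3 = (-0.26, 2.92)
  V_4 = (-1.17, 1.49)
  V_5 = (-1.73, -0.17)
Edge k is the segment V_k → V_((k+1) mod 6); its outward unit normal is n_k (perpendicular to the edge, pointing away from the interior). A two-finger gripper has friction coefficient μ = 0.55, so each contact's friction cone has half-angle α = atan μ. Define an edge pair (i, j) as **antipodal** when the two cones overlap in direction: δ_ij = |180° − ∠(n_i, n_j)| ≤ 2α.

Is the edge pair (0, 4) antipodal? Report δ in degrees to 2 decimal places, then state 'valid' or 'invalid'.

α = atan 0.55 = 28.81°;  2α = 57.62°
edge 0: e_0 = (+2.21, +4.82);  n_0 = (+0.9090, -0.4168)
edge 4: e_4 = (-0.56, -1.66);  n_4 = (-0.9475, +0.3197)
∠(n_0, n_4) = 174.01°
δ = |180° − 174.01°| = 5.99°
5.99° ≤ 2α = 57.62°  →  valid

δ = 5.99°, valid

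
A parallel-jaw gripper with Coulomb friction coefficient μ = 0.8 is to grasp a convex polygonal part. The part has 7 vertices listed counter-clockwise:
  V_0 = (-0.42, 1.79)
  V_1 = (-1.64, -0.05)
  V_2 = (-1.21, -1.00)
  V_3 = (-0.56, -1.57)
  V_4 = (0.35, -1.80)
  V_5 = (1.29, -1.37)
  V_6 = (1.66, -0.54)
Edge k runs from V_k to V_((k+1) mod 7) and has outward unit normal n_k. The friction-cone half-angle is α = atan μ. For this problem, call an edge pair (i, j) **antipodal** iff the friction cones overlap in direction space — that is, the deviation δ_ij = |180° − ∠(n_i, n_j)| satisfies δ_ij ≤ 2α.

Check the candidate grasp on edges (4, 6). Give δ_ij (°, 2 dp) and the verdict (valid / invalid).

δ = 72.83°, valid

α = atan 0.8 = 38.66°;  2α = 77.32°
edge 4: e_4 = (+0.94, +0.43);  n_4 = (+0.4160, -0.9094)
edge 6: e_6 = (-2.08, +2.33);  n_6 = (+0.7460, +0.6660)
∠(n_4, n_6) = 107.17°
δ = |180° − 107.17°| = 72.83°
72.83° ≤ 2α = 77.32°  →  valid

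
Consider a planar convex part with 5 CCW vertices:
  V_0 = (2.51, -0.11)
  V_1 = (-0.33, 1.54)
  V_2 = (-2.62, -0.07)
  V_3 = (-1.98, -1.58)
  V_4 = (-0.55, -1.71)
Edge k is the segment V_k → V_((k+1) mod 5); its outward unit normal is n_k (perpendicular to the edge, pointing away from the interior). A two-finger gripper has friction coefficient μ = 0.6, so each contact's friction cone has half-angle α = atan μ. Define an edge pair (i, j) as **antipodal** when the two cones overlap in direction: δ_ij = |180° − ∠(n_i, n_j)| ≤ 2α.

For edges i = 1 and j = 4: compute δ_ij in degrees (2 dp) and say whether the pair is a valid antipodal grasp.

α = atan 0.6 = 30.96°;  2α = 61.93°
edge 1: e_1 = (-2.29, -1.61);  n_1 = (-0.5751, +0.8181)
edge 4: e_4 = (+3.06, +1.60);  n_4 = (+0.4634, -0.8862)
∠(n_1, n_4) = 172.49°
δ = |180° − 172.49°| = 7.51°
7.51° ≤ 2α = 61.93°  →  valid

δ = 7.51°, valid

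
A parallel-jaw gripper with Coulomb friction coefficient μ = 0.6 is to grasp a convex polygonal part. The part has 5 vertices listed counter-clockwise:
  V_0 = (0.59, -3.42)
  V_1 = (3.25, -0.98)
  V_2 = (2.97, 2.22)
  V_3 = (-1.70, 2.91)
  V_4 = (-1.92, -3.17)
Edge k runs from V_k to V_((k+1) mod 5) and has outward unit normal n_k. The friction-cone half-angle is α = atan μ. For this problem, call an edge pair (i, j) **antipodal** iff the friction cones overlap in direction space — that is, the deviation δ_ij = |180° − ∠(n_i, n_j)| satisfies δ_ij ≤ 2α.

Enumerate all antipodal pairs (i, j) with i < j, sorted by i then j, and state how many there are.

count = 4; pairs: (0,2), (0,3), (1,3), (2,4)

α = atan 0.6 = 30.96°;  2α = 61.93°
n_0 = (+0.6760, -0.7369)
n_1 = (+0.9962, +0.0872)
n_2 = (+0.1462, +0.9893)
n_3 = (-0.9993, +0.0362)
n_4 = (-0.0991, -0.9951)
  (0,1): δ = 127.53°  ·
  (0,2): δ = 50.93°  ✓
  (0,3): δ = 45.40°  ✓
  (0,4): δ = 131.78°  ·
  (1,2): δ = 103.41°  ·
  (1,3): δ = 7.07°  ✓
  (1,4): δ = 79.31°  ·
  (2,3): δ = 83.67°  ·
  (2,4): δ = 2.72°  ✓
  (3,4): δ = 93.62°  ·
antipodal pairs: 4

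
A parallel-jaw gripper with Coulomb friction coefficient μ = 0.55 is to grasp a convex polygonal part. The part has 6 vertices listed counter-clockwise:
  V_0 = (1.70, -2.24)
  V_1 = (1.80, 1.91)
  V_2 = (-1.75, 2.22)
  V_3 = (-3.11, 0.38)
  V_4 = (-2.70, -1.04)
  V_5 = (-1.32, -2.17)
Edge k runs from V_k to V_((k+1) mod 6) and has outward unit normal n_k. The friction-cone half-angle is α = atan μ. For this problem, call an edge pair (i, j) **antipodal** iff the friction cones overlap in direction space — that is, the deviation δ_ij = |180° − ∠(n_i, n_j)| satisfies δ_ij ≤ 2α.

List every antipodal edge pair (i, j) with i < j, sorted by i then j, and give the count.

α = atan 0.55 = 28.81°;  2α = 57.62°
n_0 = (+0.9997, -0.0241)
n_1 = (+0.0870, +0.9962)
n_2 = (-0.8042, +0.5944)
n_3 = (-0.9608, -0.2774)
n_4 = (-0.6335, -0.7737)
n_5 = (-0.0232, -0.9997)
  (0,1): δ = 93.61°  ·
  (0,2): δ = 35.09°  ✓
  (0,3): δ = 17.49°  ✓
  (0,4): δ = 52.07°  ✓
  (0,5): δ = 90.05°  ·
  (1,2): δ = 121.48°  ·
  (1,3): δ = 68.90°  ·
  (1,4): δ = 34.32°  ✓
  (1,5): δ = 3.66°  ✓
  (2,3): δ = 127.43°  ·
  (2,4): δ = 92.84°  ·
  (2,5): δ = 54.86°  ✓
  (3,4): δ = 145.42°  ·
  (3,5): δ = 107.43°  ·
  (4,5): δ = 142.02°  ·
antipodal pairs: 6

count = 6; pairs: (0,2), (0,3), (0,4), (1,4), (1,5), (2,5)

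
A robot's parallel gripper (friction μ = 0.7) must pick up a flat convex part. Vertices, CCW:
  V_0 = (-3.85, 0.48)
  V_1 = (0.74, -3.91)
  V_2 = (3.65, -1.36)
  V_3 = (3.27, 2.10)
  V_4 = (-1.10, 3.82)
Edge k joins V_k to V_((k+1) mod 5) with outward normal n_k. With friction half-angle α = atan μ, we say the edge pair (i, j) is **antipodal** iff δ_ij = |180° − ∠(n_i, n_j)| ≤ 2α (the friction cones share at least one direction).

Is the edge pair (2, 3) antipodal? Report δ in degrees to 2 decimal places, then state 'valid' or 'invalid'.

δ = 117.75°, invalid

α = atan 0.7 = 34.99°;  2α = 69.98°
edge 2: e_2 = (-0.38, +3.46);  n_2 = (+0.9940, +0.1092)
edge 3: e_3 = (-4.37, +1.72);  n_3 = (+0.3662, +0.9305)
∠(n_2, n_3) = 62.25°
δ = |180° − 62.25°| = 117.75°
117.75° > 2α = 69.98°  →  invalid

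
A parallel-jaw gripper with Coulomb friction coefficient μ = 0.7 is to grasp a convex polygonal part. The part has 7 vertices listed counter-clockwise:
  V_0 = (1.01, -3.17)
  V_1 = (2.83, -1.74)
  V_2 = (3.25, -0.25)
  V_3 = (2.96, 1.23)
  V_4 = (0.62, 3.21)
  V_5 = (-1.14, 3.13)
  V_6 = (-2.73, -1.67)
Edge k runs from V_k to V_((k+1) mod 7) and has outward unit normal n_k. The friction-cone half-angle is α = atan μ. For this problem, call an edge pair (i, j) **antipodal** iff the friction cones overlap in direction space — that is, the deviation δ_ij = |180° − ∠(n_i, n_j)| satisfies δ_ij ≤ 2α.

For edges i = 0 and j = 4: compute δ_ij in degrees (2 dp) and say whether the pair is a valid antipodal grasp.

α = atan 0.7 = 34.99°;  2α = 69.98°
edge 0: e_0 = (+1.82, +1.43);  n_0 = (+0.6178, -0.7863)
edge 4: e_4 = (-1.76, -0.08);  n_4 = (-0.0454, +0.9990)
∠(n_0, n_4) = 144.45°
δ = |180° − 144.45°| = 35.55°
35.55° ≤ 2α = 69.98°  →  valid

δ = 35.55°, valid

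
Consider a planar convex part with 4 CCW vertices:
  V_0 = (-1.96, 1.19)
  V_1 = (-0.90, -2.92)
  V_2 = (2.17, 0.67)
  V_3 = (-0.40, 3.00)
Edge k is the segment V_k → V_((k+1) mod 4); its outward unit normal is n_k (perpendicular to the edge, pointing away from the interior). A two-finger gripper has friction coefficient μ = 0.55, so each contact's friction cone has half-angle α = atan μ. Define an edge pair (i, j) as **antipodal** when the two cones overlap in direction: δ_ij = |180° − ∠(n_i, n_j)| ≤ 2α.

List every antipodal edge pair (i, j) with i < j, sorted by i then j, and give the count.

count = 3; pairs: (0,1), (0,2), (1,3)

α = atan 0.55 = 28.81°;  2α = 57.62°
n_0 = (-0.9683, -0.2497)
n_1 = (+0.7600, -0.6499)
n_2 = (+0.6717, +0.7409)
n_3 = (-0.7575, +0.6529)
  (0,1): δ = 55.00°  ✓
  (0,2): δ = 33.34°  ✓
  (0,3): δ = 124.78°  ·
  (1,2): δ = 91.66°  ·
  (1,3): δ = 0.22°  ✓
  (2,3): δ = 88.56°  ·
antipodal pairs: 3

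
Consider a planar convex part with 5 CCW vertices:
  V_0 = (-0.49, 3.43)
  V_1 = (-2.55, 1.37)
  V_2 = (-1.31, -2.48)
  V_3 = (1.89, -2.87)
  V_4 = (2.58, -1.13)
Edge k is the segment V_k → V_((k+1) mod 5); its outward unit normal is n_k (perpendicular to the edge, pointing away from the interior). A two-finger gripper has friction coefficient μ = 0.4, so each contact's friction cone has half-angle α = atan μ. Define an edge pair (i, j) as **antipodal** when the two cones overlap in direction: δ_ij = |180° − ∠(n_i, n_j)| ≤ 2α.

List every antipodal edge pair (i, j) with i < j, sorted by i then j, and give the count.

α = atan 0.4 = 21.80°;  2α = 43.60°
n_0 = (-0.7071, +0.7071)
n_1 = (-0.9518, -0.3066)
n_2 = (-0.1210, -0.9927)
n_3 = (+0.9296, -0.3686)
n_4 = (+0.8295, +0.5585)
  (0,1): δ = 117.15°  ·
  (0,2): δ = 51.95°  ·
  (0,3): δ = 23.37°  ✓
  (0,4): δ = 78.95°  ·
  (1,2): δ = 114.80°  ·
  (1,3): δ = 39.48°  ✓
  (1,4): δ = 16.10°  ✓
  (2,3): δ = 104.68°  ·
  (2,4): δ = 49.10°  ·
  (3,4): δ = 124.42°  ·
antipodal pairs: 3

count = 3; pairs: (0,3), (1,3), (1,4)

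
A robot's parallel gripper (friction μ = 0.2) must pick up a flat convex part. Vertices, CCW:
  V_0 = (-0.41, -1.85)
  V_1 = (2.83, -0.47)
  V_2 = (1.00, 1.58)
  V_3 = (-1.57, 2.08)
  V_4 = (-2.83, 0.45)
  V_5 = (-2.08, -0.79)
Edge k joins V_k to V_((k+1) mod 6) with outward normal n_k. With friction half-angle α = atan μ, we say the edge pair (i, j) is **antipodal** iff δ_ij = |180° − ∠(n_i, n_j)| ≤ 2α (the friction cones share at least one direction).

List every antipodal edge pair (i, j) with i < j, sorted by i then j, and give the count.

α = atan 0.2 = 11.31°;  2α = 22.62°
n_0 = (+0.3919, -0.9200)
n_1 = (+0.7460, +0.6659)
n_2 = (+0.1910, +0.9816)
n_3 = (-0.7912, +0.6116)
n_4 = (-0.8557, -0.5175)
n_5 = (-0.5359, -0.8443)
  (0,1): δ = 71.32°  ·
  (0,2): δ = 34.08°  ·
  (0,3): δ = 29.23°  ·
  (0,4): δ = 98.10°  ·
  (0,5): δ = 124.53°  ·
  (1,2): δ = 142.76°  ·
  (1,3): δ = 79.46°  ·
  (1,4): δ = 10.59°  ✓
  (1,5): δ = 15.84°  ✓
  (2,3): δ = 116.69°  ·
  (2,4): δ = 47.82°  ·
  (2,5): δ = 21.40°  ✓
  (3,4): δ = 111.13°  ·
  (3,5): δ = 84.70°  ·
  (4,5): δ = 153.57°  ·
antipodal pairs: 3

count = 3; pairs: (1,4), (1,5), (2,5)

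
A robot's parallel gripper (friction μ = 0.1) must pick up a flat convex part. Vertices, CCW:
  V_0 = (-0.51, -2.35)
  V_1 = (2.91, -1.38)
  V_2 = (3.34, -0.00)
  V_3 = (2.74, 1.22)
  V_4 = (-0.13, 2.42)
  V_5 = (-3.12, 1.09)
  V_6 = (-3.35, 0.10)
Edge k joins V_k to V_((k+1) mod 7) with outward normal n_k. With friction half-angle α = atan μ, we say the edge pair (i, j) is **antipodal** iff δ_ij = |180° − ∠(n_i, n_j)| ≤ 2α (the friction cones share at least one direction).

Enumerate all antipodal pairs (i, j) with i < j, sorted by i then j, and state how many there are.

α = atan 0.1 = 5.71°;  2α = 11.42°
n_0 = (+0.2729, -0.9621)
n_1 = (+0.9547, -0.2975)
n_2 = (+0.8973, +0.4413)
n_3 = (+0.3858, +0.9226)
n_4 = (-0.4064, +0.9137)
n_5 = (-0.9741, +0.2263)
n_6 = (-0.6532, -0.7572)
  (0,1): δ = 123.14°  ·
  (0,2): δ = 79.65°  ·
  (0,3): δ = 38.53°  ·
  (0,4): δ = 8.15°  ✓
  (0,5): δ = 61.09°  ·
  (0,6): δ = 123.38°  ·
  (1,2): δ = 136.51°  ·
  (1,3): δ = 95.38°  ·
  (1,4): δ = 48.71°  ·
  (1,5): δ = 4.23°  ✓
  (1,6): δ = 66.52°  ·
  (2,3): δ = 138.88°  ·
  (2,4): δ = 92.21°  ·
  (2,5): δ = 39.27°  ·
  (2,6): δ = 23.03°  ·
  (3,4): δ = 133.33°  ·
  (3,5): δ = 80.39°  ·
  (3,6): δ = 18.09°  ·
  (4,5): δ = 127.06°  ·
  (4,6): δ = 64.76°  ·
  (5,6): δ = 117.70°  ·
antipodal pairs: 2

count = 2; pairs: (0,4), (1,5)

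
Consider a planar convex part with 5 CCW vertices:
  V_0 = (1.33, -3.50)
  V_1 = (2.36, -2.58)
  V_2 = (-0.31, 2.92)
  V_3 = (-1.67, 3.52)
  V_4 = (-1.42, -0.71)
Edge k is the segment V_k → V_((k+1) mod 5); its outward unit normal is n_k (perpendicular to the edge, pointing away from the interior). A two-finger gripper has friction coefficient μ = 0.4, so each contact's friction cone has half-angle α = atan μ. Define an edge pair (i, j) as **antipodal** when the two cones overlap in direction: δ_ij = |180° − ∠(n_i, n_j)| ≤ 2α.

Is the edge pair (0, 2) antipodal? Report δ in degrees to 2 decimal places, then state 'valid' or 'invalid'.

α = atan 0.4 = 21.80°;  2α = 43.60°
edge 0: e_0 = (+1.03, +0.92);  n_0 = (+0.6662, -0.7458)
edge 2: e_2 = (-1.36, +0.60);  n_2 = (+0.4036, +0.9149)
∠(n_0, n_2) = 114.42°
δ = |180° − 114.42°| = 65.58°
65.58° > 2α = 43.60°  →  invalid

δ = 65.58°, invalid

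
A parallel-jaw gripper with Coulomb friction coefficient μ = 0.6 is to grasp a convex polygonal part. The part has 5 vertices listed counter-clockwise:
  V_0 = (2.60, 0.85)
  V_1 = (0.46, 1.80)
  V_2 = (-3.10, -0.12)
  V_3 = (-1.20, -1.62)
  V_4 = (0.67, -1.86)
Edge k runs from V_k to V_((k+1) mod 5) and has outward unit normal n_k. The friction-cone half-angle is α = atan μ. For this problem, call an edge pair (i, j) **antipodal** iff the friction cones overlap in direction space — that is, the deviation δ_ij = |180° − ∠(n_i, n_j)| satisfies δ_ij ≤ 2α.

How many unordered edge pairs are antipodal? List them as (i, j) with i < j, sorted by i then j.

α = atan 0.6 = 30.96°;  2α = 61.93°
n_0 = (+0.4057, +0.9140)
n_1 = (-0.4747, +0.8802)
n_2 = (-0.6196, -0.7849)
n_3 = (-0.1273, -0.9919)
n_4 = (+0.8145, -0.5801)
  (0,1): δ = 127.72°  ·
  (0,2): δ = 14.35°  ✓
  (0,3): δ = 16.62°  ✓
  (0,4): δ = 78.48°  ·
  (1,2): δ = 66.63°  ·
  (1,3): δ = 35.65°  ✓
  (1,4): δ = 26.20°  ✓
  (2,3): δ = 149.02°  ·
  (2,4): δ = 87.17°  ·
  (3,4): δ = 118.14°  ·
antipodal pairs: 4

count = 4; pairs: (0,2), (0,3), (1,3), (1,4)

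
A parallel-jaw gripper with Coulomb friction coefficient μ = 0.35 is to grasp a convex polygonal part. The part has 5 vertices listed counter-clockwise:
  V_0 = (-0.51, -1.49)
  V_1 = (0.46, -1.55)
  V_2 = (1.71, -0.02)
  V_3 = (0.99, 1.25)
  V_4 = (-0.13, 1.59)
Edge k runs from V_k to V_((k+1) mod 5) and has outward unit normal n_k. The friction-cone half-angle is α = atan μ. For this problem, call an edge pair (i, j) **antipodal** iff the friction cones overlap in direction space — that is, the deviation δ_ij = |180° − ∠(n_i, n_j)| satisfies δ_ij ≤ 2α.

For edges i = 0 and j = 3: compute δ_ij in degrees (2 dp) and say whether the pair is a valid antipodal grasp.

α = atan 0.35 = 19.29°;  2α = 38.58°
edge 0: e_0 = (+0.97, -0.06);  n_0 = (-0.0617, -0.9981)
edge 3: e_3 = (-1.12, +0.34);  n_3 = (+0.2905, +0.9569)
∠(n_0, n_3) = 166.65°
δ = |180° − 166.65°| = 13.35°
13.35° ≤ 2α = 38.58°  →  valid

δ = 13.35°, valid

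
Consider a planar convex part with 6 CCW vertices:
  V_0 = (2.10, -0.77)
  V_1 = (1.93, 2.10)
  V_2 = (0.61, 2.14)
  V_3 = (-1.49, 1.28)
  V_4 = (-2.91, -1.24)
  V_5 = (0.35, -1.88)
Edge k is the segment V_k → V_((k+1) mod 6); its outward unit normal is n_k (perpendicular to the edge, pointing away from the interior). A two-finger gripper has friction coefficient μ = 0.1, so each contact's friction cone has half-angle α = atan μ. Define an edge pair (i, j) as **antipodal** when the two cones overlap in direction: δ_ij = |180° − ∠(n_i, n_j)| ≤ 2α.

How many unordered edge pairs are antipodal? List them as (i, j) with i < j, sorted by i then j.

count = 2; pairs: (1,4), (2,5)

α = atan 0.1 = 5.71°;  2α = 11.42°
n_0 = (+0.9983, +0.0591)
n_1 = (+0.0303, +0.9995)
n_2 = (-0.3790, +0.9254)
n_3 = (-0.8712, +0.4909)
n_4 = (-0.1926, -0.9813)
n_5 = (+0.5356, -0.8445)
  (0,1): δ = 95.13°  ·
  (0,2): δ = 71.12°  ·
  (0,3): δ = 32.79°  ·
  (0,4): δ = 75.50°  ·
  (0,5): δ = 119.00°  ·
  (1,2): δ = 155.99°  ·
  (1,3): δ = 117.67°  ·
  (1,4): δ = 9.37°  ✓
  (1,5): δ = 34.12°  ·
  (2,3): δ = 141.67°  ·
  (2,4): δ = 33.38°  ·
  (2,5): δ = 10.12°  ✓
  (3,4): δ = 71.71°  ·
  (3,5): δ = 28.21°  ·
  (4,5): δ = 136.51°  ·
antipodal pairs: 2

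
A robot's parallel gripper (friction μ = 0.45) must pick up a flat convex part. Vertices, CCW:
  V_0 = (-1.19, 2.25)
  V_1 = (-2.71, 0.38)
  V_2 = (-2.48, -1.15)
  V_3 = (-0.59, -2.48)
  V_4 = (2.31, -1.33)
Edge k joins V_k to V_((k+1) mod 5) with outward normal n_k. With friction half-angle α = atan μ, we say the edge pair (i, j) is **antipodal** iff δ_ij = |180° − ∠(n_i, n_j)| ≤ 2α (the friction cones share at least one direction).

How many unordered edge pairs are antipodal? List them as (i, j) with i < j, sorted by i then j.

count = 3; pairs: (0,3), (1,4), (2,4)

α = atan 0.45 = 24.23°;  2α = 48.46°
n_0 = (-0.7760, +0.6307)
n_1 = (-0.9889, -0.1487)
n_2 = (-0.5755, -0.8178)
n_3 = (+0.3686, -0.9296)
n_4 = (+0.7151, +0.6991)
  (0,1): δ = 132.35°  ·
  (0,2): δ = 86.03°  ·
  (0,3): δ = 29.26°  ✓
  (0,4): δ = 83.46°  ·
  (1,2): δ = 133.68°  ·
  (1,3): δ = 76.92°  ·
  (1,4): δ = 35.80°  ✓
  (2,3): δ = 123.23°  ·
  (2,4): δ = 10.51°  ✓
  (3,4): δ = 67.28°  ·
antipodal pairs: 3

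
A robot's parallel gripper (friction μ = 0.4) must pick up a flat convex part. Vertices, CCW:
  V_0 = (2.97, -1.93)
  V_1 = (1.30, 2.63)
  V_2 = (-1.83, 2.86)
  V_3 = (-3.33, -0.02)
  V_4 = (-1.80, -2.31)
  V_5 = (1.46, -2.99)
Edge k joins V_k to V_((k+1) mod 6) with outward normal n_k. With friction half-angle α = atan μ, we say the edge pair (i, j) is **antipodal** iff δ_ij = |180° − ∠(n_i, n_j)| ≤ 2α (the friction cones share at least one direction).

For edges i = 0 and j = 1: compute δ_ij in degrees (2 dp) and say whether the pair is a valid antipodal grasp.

α = atan 0.4 = 21.80°;  2α = 43.60°
edge 0: e_0 = (-1.67, +4.56);  n_0 = (+0.9390, +0.3439)
edge 1: e_1 = (-3.13, +0.23);  n_1 = (+0.0733, +0.9973)
∠(n_0, n_1) = 65.68°
δ = |180° − 65.68°| = 114.32°
114.32° > 2α = 43.60°  →  invalid

δ = 114.32°, invalid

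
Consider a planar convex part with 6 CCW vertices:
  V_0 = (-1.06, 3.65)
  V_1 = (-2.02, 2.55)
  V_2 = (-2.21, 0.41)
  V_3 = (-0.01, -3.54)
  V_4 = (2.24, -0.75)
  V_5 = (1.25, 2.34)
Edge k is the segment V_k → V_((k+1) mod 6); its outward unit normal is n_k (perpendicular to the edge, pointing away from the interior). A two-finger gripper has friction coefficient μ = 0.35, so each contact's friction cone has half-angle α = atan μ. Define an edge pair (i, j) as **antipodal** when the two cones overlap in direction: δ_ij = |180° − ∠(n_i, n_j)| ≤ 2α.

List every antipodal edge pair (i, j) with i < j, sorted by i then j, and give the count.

α = atan 0.35 = 19.29°;  2α = 38.58°
n_0 = (-0.7534, +0.6575)
n_1 = (-0.9961, +0.0884)
n_2 = (-0.8736, -0.4866)
n_3 = (+0.7784, -0.6278)
n_4 = (+0.9523, +0.3051)
n_5 = (+0.4933, +0.8699)
  (0,1): δ = 143.96°  ·
  (0,2): δ = 109.77°  ·
  (0,3): δ = 2.23°  ✓
  (0,4): δ = 58.88°  ·
  (0,5): δ = 101.55°  ·
  (1,2): δ = 145.81°  ·
  (1,3): δ = 33.81°  ✓
  (1,4): δ = 22.84°  ✓
  (1,5): δ = 65.52°  ·
  (2,3): δ = 68.00°  ·
  (2,4): δ = 11.35°  ✓
  (2,5): δ = 31.33°  ✓
  (3,4): δ = 123.35°  ·
  (3,5): δ = 80.67°  ·
  (4,5): δ = 137.32°  ·
antipodal pairs: 5

count = 5; pairs: (0,3), (1,3), (1,4), (2,4), (2,5)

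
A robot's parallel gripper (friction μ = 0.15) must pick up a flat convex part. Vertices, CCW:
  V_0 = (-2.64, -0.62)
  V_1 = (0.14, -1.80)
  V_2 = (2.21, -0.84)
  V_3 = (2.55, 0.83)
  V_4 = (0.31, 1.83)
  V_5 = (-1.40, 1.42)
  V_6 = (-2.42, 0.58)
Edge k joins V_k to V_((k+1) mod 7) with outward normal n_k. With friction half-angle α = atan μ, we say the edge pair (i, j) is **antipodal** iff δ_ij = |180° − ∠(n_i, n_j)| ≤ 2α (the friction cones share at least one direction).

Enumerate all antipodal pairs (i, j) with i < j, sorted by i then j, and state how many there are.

count = 4; pairs: (0,3), (1,4), (1,5), (2,6)

α = atan 0.15 = 8.53°;  2α = 17.06°
n_0 = (-0.3907, -0.9205)
n_1 = (+0.4207, -0.9072)
n_2 = (+0.9799, -0.1995)
n_3 = (+0.4077, +0.9131)
n_4 = (-0.2332, +0.9724)
n_5 = (-0.6357, +0.7719)
n_6 = (-0.9836, +0.1803)
  (0,1): δ = 132.12°  ·
  (0,2): δ = 78.51°  ·
  (0,3): δ = 1.06°  ✓
  (0,4): δ = 36.48°  ·
  (0,5): δ = 62.47°  ·
  (0,6): δ = 102.61°  ·
  (1,2): δ = 126.39°  ·
  (1,3): δ = 48.94°  ·
  (1,4): δ = 11.40°  ✓
  (1,5): δ = 14.59°  ✓
  (1,6): δ = 54.73°  ·
  (2,3): δ = 102.55°  ·
  (2,4): δ = 65.01°  ·
  (2,5): δ = 39.02°  ·
  (2,6): δ = 1.12°  ✓
  (3,4): δ = 142.46°  ·
  (3,5): δ = 116.47°  ·
  (3,6): δ = 76.33°  ·
  (4,5): δ = 154.01°  ·
  (4,6): δ = 113.87°  ·
  (5,6): δ = 139.86°  ·
antipodal pairs: 4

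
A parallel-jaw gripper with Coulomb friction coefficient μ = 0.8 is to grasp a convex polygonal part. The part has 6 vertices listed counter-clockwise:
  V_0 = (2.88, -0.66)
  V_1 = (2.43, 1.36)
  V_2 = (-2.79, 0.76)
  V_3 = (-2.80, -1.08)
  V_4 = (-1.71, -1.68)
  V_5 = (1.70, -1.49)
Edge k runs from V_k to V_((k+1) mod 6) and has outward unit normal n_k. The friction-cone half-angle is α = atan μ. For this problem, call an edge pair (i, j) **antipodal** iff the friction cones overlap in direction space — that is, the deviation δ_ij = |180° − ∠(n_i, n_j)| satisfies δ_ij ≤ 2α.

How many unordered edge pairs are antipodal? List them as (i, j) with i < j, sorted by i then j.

count = 6; pairs: (0,2), (0,3), (1,3), (1,4), (1,5), (2,5)

α = atan 0.8 = 38.66°;  2α = 77.32°
n_0 = (+0.9761, +0.2174)
n_1 = (-0.1142, +0.9935)
n_2 = (-1.0000, +0.0054)
n_3 = (-0.4822, -0.8760)
n_4 = (+0.0556, -0.9985)
n_5 = (+0.5753, -0.8179)
  (0,1): δ = 96.00°  ·
  (0,2): δ = 12.87°  ✓
  (0,3): δ = 48.61°  ✓
  (0,4): δ = 80.63°  ·
  (0,5): δ = 112.56°  ·
  (1,2): δ = 96.87°  ·
  (1,3): δ = 35.39°  ✓
  (1,4): δ = 3.37°  ✓
  (1,5): δ = 28.57°  ✓
  (2,3): δ = 118.52°  ·
  (2,4): δ = 86.50°  ·
  (2,5): δ = 54.57°  ✓
  (3,4): δ = 147.98°  ·
  (3,5): δ = 116.05°  ·
  (4,5): δ = 148.07°  ·
antipodal pairs: 6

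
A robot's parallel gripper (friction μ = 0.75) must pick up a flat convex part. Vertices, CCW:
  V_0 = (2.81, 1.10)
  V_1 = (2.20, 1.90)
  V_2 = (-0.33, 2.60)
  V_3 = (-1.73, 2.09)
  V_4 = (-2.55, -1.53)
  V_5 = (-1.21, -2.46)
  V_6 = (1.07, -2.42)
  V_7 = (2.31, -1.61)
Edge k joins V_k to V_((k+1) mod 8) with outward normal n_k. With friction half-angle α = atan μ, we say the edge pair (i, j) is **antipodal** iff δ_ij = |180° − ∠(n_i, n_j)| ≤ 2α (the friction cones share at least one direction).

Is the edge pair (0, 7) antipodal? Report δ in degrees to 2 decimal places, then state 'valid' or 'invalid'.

δ = 132.22°, invalid

α = atan 0.75 = 36.87°;  2α = 73.74°
edge 0: e_0 = (-0.61, +0.80);  n_0 = (+0.7952, +0.6063)
edge 7: e_7 = (+0.50, +2.71);  n_7 = (+0.9834, -0.1814)
∠(n_0, n_7) = 47.78°
δ = |180° − 47.78°| = 132.22°
132.22° > 2α = 73.74°  →  invalid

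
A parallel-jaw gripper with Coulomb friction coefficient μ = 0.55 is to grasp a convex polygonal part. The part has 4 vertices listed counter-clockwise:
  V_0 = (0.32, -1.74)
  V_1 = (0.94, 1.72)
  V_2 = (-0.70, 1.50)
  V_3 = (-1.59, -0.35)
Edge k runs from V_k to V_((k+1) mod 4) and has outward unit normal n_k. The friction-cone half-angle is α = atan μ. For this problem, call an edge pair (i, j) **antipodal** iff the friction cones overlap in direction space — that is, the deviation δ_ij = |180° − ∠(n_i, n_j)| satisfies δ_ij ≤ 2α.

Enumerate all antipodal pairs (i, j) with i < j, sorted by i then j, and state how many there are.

count = 2; pairs: (0,2), (1,3)

α = atan 0.55 = 28.81°;  2α = 57.62°
n_0 = (+0.9843, -0.1764)
n_1 = (-0.1330, +0.9911)
n_2 = (-0.9011, +0.4335)
n_3 = (-0.5884, -0.8086)
  (0,1): δ = 72.20°  ·
  (0,2): δ = 15.53°  ✓
  (0,3): δ = 64.11°  ·
  (1,2): δ = 123.33°  ·
  (1,3): δ = 43.69°  ✓
  (2,3): δ = 100.35°  ·
antipodal pairs: 2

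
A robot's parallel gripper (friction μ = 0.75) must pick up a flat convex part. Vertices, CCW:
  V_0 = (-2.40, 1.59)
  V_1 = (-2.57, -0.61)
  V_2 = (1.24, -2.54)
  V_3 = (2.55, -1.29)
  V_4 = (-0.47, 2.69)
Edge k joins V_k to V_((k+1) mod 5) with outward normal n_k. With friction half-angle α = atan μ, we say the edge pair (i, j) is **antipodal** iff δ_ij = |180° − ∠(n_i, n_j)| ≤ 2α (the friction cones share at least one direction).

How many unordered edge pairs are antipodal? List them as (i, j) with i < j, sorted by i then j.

count = 5; pairs: (0,2), (0,3), (1,3), (1,4), (2,4)

α = atan 0.75 = 36.87°;  2α = 73.74°
n_0 = (-0.9970, +0.0770)
n_1 = (-0.4519, -0.8921)
n_2 = (+0.6903, -0.7235)
n_3 = (+0.7966, +0.6045)
n_4 = (-0.4952, +0.8688)
  (0,1): δ = 112.45°  ·
  (0,2): δ = 41.92°  ✓
  (0,3): δ = 41.61°  ✓
  (0,4): δ = 124.10°  ·
  (1,2): δ = 109.48°  ·
  (1,3): δ = 25.94°  ✓
  (1,4): δ = 56.55°  ✓
  (2,3): δ = 96.47°  ·
  (2,4): δ = 13.98°  ✓
  (3,4): δ = 97.51°  ·
antipodal pairs: 5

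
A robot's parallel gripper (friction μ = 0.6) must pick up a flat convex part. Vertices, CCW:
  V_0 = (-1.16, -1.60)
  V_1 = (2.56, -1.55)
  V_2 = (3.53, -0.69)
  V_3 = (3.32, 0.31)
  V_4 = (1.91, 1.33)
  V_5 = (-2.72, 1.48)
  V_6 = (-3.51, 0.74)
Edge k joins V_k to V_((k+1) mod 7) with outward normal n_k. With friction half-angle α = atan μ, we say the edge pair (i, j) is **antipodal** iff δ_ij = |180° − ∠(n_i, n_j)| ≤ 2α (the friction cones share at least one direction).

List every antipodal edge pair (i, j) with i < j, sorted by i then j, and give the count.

count = 9; pairs: (0,3), (0,4), (0,5), (1,4), (1,5), (2,5), (2,6), (3,6), (4,6)

α = atan 0.6 = 30.96°;  2α = 61.93°
n_0 = (+0.0134, -0.9999)
n_1 = (+0.6634, -0.7483)
n_2 = (+0.9787, +0.2055)
n_3 = (+0.5861, +0.8102)
n_4 = (+0.0324, +0.9995)
n_5 = (-0.6836, +0.7298)
n_6 = (-0.7056, -0.7086)
  (0,1): δ = 139.21°  ·
  (0,2): δ = 78.91°  ·
  (0,3): δ = 36.65°  ✓
  (0,4): δ = 2.63°  ✓
  (0,5): δ = 42.36°  ✓
  (0,6): δ = 134.35°  ·
  (1,2): δ = 119.70°  ·
  (1,3): δ = 77.44°  ·
  (1,4): δ = 43.42°  ✓
  (1,5): δ = 1.57°  ✓
  (1,6): δ = 93.56°  ·
  (2,3): δ = 137.74°  ·
  (2,4): δ = 103.72°  ·
  (2,5): δ = 58.73°  ✓
  (2,6): δ = 33.26°  ✓
  (3,4): δ = 145.97°  ·
  (3,5): δ = 100.99°  ·
  (3,6): δ = 9.00°  ✓
  (4,5): δ = 135.02°  ·
  (4,6): δ = 43.02°  ✓
  (5,6): δ = 88.01°  ·
antipodal pairs: 9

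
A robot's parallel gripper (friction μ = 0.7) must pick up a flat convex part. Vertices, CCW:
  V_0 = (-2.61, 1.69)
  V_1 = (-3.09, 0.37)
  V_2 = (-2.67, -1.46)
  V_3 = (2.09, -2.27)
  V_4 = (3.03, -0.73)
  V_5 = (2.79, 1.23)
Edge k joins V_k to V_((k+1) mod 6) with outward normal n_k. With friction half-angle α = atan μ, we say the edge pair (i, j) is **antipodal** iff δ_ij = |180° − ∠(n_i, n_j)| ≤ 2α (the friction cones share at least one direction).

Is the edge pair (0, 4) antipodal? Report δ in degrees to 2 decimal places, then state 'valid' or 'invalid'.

α = atan 0.7 = 34.99°;  2α = 69.98°
edge 0: e_0 = (-0.48, -1.32);  n_0 = (-0.9398, +0.3417)
edge 4: e_4 = (-0.24, +1.96);  n_4 = (+0.9926, +0.1215)
∠(n_0, n_4) = 153.04°
δ = |180° − 153.04°| = 26.96°
26.96° ≤ 2α = 69.98°  →  valid

δ = 26.96°, valid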